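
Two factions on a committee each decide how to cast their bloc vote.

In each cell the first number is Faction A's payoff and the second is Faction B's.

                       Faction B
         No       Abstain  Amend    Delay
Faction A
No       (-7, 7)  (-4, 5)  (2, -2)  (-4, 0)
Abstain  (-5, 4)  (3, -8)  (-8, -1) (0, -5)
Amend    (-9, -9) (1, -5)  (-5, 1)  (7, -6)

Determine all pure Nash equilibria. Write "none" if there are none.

(No, No): Faction A can switch to Abstain (-7 → -5). Not NE.
(No, Abstain): Faction A can switch to Abstain (-4 → 3). Not NE.
(No, Amend): Faction B can switch to No (-2 → 7). Not NE.
(No, Delay): Faction A can switch to Abstain (-4 → 0). Not NE.
(Abstain, No): Faction A gets -5, best alternative -7; Faction B gets 4, best alternative -1. No profitable deviation — NE.
(Abstain, Abstain): Faction B can switch to No (-8 → 4). Not NE.
(Abstain, Amend): Faction A can switch to No (-8 → 2). Not NE.
(Abstain, Delay): Faction A can switch to Amend (0 → 7). Not NE.
(Amend, No): Faction A can switch to No (-9 → -7). Not NE.
(Amend, Abstain): Faction A can switch to Abstain (1 → 3). Not NE.
(Amend, Amend): Faction A can switch to No (-5 → 2). Not NE.
(The remaining 1 profile has a profitable deviation by the same check.)

Pure NE: (Abstain, No)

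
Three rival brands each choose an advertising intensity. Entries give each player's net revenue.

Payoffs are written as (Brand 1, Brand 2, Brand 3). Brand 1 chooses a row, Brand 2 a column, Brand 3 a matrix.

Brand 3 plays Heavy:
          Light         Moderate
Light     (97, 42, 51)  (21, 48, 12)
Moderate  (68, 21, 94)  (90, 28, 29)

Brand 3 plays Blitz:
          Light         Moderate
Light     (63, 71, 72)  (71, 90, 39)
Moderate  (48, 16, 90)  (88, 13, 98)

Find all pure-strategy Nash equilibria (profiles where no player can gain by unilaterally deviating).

Mark each player's best response to every combination of opponents' strategies; a profile where every player is best-responding is a pure Nash equilibrium.
Brand 1 against (Light, Heavy): payoffs 97, 68 → best response Light.
Brand 1 against (Light, Blitz): payoffs 63, 48 → best response Light.
Brand 1 against (Moderate, Heavy): payoffs 21, 90 → best response Moderate.
Brand 1 against (Moderate, Blitz): payoffs 71, 88 → best response Moderate.
Brand 2 against (Light, Heavy): payoffs 42, 48 → best response Moderate.
Brand 2 against (Light, Blitz): payoffs 71, 90 → best response Moderate.
Brand 2 against (Moderate, Heavy): payoffs 21, 28 → best response Moderate.
Brand 2 against (Moderate, Blitz): payoffs 16, 13 → best response Light.
Brand 3 against (Light, Light): payoffs 51, 72 → best response Blitz.
Brand 3 against (Light, Moderate): payoffs 12, 39 → best response Blitz.
Brand 3 against (Moderate, Light): payoffs 94, 90 → best response Heavy.
Brand 3 against (Moderate, Moderate): payoffs 29, 98 → best response Blitz.
No profile is a mutual best response for all players.

This game has no pure Nash equilibrium.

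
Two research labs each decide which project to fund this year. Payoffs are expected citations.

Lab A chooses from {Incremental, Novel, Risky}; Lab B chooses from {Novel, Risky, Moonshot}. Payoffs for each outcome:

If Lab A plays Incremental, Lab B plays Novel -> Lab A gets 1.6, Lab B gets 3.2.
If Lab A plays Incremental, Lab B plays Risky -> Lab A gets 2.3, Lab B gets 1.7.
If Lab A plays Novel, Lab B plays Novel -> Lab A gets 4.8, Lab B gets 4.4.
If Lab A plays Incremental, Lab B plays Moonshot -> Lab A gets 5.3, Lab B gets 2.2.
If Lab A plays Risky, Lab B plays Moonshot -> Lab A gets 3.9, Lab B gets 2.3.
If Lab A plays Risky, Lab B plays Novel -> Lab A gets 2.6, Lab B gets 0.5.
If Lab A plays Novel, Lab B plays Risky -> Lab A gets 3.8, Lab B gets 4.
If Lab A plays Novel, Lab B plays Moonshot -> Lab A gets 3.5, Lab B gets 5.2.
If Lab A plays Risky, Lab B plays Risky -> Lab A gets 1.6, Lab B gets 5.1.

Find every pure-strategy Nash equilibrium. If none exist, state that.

Lab A against Novel: payoffs 1.6, 4.8, 2.6 → best response Novel.
Lab A against Risky: payoffs 2.3, 3.8, 1.6 → best response Novel.
Lab A against Moonshot: payoffs 5.3, 3.5, 3.9 → best response Incremental.
Lab B against Incremental: payoffs 3.2, 1.7, 2.2 → best response Novel.
Lab B against Novel: payoffs 4.4, 4, 5.2 → best response Moonshot.
Lab B against Risky: payoffs 0.5, 5.1, 2.3 → best response Risky.
No profile is a mutual best response for all players.

No pure-strategy Nash equilibrium.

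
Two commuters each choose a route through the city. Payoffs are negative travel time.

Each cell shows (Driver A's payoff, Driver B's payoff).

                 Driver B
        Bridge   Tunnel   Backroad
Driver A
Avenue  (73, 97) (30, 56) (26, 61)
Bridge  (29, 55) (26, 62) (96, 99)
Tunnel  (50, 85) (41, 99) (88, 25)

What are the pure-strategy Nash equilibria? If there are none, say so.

The pure Nash equilibria are (Avenue, Bridge) and (Bridge, Backroad) and (Tunnel, Tunnel).

Check each profile: it is a Nash equilibrium iff no player can strictly gain by switching unilaterally.
(Avenue, Bridge): Driver A gets 73, best alternative 50; Driver B gets 97, best alternative 61. No profitable deviation — NE.
(Avenue, Tunnel): Driver A can switch to Tunnel (30 → 41). Not NE.
(Avenue, Backroad): Driver A can switch to Bridge (26 → 96). Not NE.
(Bridge, Bridge): Driver A can switch to Avenue (29 → 73). Not NE.
(Bridge, Tunnel): Driver A can switch to Avenue (26 → 30). Not NE.
(Bridge, Backroad): Driver A gets 96, best alternative 88; Driver B gets 99, best alternative 62. No profitable deviation — NE.
(Tunnel, Bridge): Driver A can switch to Avenue (50 → 73). Not NE.
(Tunnel, Tunnel): Driver A gets 41, best alternative 30; Driver B gets 99, best alternative 85. No profitable deviation — NE.
(Tunnel, Backroad): Driver A can switch to Bridge (88 → 96). Not NE.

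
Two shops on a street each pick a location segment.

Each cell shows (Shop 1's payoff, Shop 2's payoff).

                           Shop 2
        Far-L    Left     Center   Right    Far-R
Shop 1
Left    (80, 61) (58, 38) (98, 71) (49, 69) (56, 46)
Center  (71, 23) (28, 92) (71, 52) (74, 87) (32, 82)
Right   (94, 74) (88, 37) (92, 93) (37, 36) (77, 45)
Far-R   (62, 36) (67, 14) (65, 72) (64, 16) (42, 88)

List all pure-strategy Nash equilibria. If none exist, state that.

Shop 1 against Far-L: payoffs 80, 71, 94, 62 → best response Right.
Shop 1 against Left: payoffs 58, 28, 88, 67 → best response Right.
Shop 1 against Center: payoffs 98, 71, 92, 65 → best response Left.
Shop 1 against Right: payoffs 49, 74, 37, 64 → best response Center.
Shop 1 against Far-R: payoffs 56, 32, 77, 42 → best response Right.
Shop 2 against Left: payoffs 61, 38, 71, 69, 46 → best response Center.
Shop 2 against Center: payoffs 23, 92, 52, 87, 82 → best response Left.
Shop 2 against Right: payoffs 74, 37, 93, 36, 45 → best response Center.
Shop 2 against Far-R: payoffs 36, 14, 72, 16, 88 → best response Far-R.
Mutual best responses: (Left, Center).

The unique pure-strategy Nash equilibrium is (Left, Center).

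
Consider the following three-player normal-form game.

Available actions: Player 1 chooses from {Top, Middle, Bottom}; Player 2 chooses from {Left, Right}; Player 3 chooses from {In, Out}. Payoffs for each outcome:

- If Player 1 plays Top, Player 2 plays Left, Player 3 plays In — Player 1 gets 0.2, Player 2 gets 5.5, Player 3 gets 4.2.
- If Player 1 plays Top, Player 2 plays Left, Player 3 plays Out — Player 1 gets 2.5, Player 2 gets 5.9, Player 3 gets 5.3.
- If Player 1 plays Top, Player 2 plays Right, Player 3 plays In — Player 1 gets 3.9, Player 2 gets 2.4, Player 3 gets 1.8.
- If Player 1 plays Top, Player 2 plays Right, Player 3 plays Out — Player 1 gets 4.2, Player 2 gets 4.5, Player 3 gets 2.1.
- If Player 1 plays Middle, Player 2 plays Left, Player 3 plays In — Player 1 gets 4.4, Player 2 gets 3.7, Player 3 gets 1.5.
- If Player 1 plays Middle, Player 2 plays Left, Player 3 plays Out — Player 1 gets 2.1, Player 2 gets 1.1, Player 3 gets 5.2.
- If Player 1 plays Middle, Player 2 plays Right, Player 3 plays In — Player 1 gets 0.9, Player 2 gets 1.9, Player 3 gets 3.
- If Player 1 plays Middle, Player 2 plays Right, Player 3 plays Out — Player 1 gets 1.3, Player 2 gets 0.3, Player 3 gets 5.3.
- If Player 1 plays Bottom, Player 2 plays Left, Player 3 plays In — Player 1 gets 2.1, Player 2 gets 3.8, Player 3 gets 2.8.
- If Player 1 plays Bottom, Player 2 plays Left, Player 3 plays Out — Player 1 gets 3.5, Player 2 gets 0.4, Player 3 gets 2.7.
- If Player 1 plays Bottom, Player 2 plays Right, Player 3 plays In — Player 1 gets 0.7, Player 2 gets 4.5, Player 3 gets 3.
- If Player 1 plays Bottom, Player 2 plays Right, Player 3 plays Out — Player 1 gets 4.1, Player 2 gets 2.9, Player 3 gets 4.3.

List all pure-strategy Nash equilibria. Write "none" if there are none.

Player 1 against (Left, In): payoffs 0.2, 4.4, 2.1 → best response Middle.
Player 1 against (Left, Out): payoffs 2.5, 2.1, 3.5 → best response Bottom.
Player 1 against (Right, In): payoffs 3.9, 0.9, 0.7 → best response Top.
Player 1 against (Right, Out): payoffs 4.2, 1.3, 4.1 → best response Top.
Player 2 against (Top, In): payoffs 5.5, 2.4 → best response Left.
Player 2 against (Top, Out): payoffs 5.9, 4.5 → best response Left.
Player 2 against (Middle, In): payoffs 3.7, 1.9 → best response Left.
Player 2 against (Middle, Out): payoffs 1.1, 0.3 → best response Left.
Player 2 against (Bottom, In): payoffs 3.8, 4.5 → best response Right.
Player 2 against (Bottom, Out): payoffs 0.4, 2.9 → best response Right.
Player 3 against (Top, Left): payoffs 4.2, 5.3 → best response Out.
Player 3 against (Top, Right): payoffs 1.8, 2.1 → best response Out.
Player 3 against (Middle, Left): payoffs 1.5, 5.2 → best response Out.
Player 3 against (Middle, Right): payoffs 3, 5.3 → best response Out.
Player 3 against (Bottom, Left): payoffs 2.8, 2.7 → best response In.
Player 3 against (Bottom, Right): payoffs 3, 4.3 → best response Out.
No profile is a mutual best response for all players.

No pure-strategy Nash equilibrium.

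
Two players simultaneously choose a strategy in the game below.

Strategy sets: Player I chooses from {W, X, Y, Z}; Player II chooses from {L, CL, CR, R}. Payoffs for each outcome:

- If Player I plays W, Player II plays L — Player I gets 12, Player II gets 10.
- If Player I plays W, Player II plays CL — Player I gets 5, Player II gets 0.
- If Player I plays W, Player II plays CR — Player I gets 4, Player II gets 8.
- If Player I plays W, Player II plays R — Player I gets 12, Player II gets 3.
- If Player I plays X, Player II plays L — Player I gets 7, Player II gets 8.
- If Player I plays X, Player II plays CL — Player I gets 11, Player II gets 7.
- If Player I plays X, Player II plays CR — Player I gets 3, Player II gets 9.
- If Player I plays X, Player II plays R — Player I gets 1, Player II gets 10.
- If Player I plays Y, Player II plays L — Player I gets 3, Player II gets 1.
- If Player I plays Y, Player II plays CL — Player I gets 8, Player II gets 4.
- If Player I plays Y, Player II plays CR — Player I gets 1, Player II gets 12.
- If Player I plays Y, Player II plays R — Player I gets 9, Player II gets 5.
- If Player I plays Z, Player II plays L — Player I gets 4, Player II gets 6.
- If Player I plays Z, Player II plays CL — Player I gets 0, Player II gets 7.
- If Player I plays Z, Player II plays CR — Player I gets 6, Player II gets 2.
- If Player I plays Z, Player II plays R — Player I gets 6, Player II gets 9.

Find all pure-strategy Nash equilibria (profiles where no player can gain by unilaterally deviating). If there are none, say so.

The unique pure-strategy Nash equilibrium is (W, L).

Player I against L: payoffs 12, 7, 3, 4 → best response W.
Player I against CL: payoffs 5, 11, 8, 0 → best response X.
Player I against CR: payoffs 4, 3, 1, 6 → best response Z.
Player I against R: payoffs 12, 1, 9, 6 → best response W.
Player II against W: payoffs 10, 0, 8, 3 → best response L.
Player II against X: payoffs 8, 7, 9, 10 → best response R.
Player II against Y: payoffs 1, 4, 12, 5 → best response CR.
Player II against Z: payoffs 6, 7, 2, 9 → best response R.
Mutual best responses: (W, L).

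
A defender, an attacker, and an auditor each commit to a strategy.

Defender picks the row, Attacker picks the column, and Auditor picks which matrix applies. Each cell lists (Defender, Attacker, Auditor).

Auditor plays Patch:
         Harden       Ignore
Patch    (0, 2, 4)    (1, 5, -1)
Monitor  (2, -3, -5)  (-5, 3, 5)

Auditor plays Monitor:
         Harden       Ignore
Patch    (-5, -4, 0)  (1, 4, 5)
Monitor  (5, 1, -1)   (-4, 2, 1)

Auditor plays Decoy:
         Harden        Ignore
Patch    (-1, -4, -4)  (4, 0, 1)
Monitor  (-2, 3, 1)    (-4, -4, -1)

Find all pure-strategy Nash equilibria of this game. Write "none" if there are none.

Mark each player's best response to every combination of opponents' strategies; a profile where every player is best-responding is a pure Nash equilibrium.
Defender against (Harden, Patch): payoffs 0, 2 → best response Monitor.
Defender against (Harden, Monitor): payoffs -5, 5 → best response Monitor.
Defender against (Harden, Decoy): payoffs -1, -2 → best response Patch.
Defender against (Ignore, Patch): payoffs 1, -5 → best response Patch.
Defender against (Ignore, Monitor): payoffs 1, -4 → best response Patch.
Defender against (Ignore, Decoy): payoffs 4, -4 → best response Patch.
Attacker against (Patch, Patch): payoffs 2, 5 → best response Ignore.
Attacker against (Patch, Monitor): payoffs -4, 4 → best response Ignore.
Attacker against (Patch, Decoy): payoffs -4, 0 → best response Ignore.
Attacker against (Monitor, Patch): payoffs -3, 3 → best response Ignore.
Attacker against (Monitor, Monitor): payoffs 1, 2 → best response Ignore.
Attacker against (Monitor, Decoy): payoffs 3, -4 → best response Harden.
Auditor against (Patch, Harden): payoffs 4, 0, -4 → best response Patch.
Auditor against (Patch, Ignore): payoffs -1, 5, 1 → best response Monitor.
Auditor against (Monitor, Harden): payoffs -5, -1, 1 → best response Decoy.
Auditor against (Monitor, Ignore): payoffs 5, 1, -1 → best response Patch.
Mutual best responses: (Patch, Ignore, Monitor).

The unique pure-strategy Nash equilibrium is (Patch, Ignore, Monitor).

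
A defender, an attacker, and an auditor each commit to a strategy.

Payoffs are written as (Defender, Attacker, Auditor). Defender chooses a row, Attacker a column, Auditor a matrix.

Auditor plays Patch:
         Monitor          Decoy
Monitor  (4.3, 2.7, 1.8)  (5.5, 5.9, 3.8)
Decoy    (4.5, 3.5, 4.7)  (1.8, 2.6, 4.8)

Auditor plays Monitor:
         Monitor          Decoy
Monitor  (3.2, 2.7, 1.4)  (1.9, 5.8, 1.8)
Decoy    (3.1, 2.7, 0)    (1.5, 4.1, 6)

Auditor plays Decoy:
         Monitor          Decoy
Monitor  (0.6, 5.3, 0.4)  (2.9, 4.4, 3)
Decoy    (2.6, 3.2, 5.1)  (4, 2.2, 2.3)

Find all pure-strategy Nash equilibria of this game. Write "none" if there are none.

Defender against (Monitor, Patch): payoffs 4.3, 4.5 → best response Decoy.
Defender against (Monitor, Monitor): payoffs 3.2, 3.1 → best response Monitor.
Defender against (Monitor, Decoy): payoffs 0.6, 2.6 → best response Decoy.
Defender against (Decoy, Patch): payoffs 5.5, 1.8 → best response Monitor.
Defender against (Decoy, Monitor): payoffs 1.9, 1.5 → best response Monitor.
Defender against (Decoy, Decoy): payoffs 2.9, 4 → best response Decoy.
Attacker against (Monitor, Patch): payoffs 2.7, 5.9 → best response Decoy.
Attacker against (Monitor, Monitor): payoffs 2.7, 5.8 → best response Decoy.
Attacker against (Monitor, Decoy): payoffs 5.3, 4.4 → best response Monitor.
Attacker against (Decoy, Patch): payoffs 3.5, 2.6 → best response Monitor.
Attacker against (Decoy, Monitor): payoffs 2.7, 4.1 → best response Decoy.
Attacker against (Decoy, Decoy): payoffs 3.2, 2.2 → best response Monitor.
Auditor against (Monitor, Monitor): payoffs 1.8, 1.4, 0.4 → best response Patch.
Auditor against (Monitor, Decoy): payoffs 3.8, 1.8, 3 → best response Patch.
Auditor against (Decoy, Monitor): payoffs 4.7, 0, 5.1 → best response Decoy.
Auditor against (Decoy, Decoy): payoffs 4.8, 6, 2.3 → best response Monitor.
Mutual best responses: (Monitor, Decoy, Patch); (Decoy, Monitor, Decoy).

Pure-strategy Nash equilibria: (Monitor, Decoy, Patch); (Decoy, Monitor, Decoy)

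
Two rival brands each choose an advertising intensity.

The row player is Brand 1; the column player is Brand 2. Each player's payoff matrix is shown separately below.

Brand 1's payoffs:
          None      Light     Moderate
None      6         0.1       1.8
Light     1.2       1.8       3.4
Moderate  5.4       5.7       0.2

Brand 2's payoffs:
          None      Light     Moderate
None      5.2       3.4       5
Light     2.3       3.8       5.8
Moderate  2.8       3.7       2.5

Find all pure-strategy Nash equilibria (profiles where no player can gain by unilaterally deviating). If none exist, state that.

(None, None); (Light, Moderate); (Moderate, Light)

Brand 1 against None: payoffs 6, 1.2, 5.4 → best response None.
Brand 1 against Light: payoffs 0.1, 1.8, 5.7 → best response Moderate.
Brand 1 against Moderate: payoffs 1.8, 3.4, 0.2 → best response Light.
Brand 2 against None: payoffs 5.2, 3.4, 5 → best response None.
Brand 2 against Light: payoffs 2.3, 3.8, 5.8 → best response Moderate.
Brand 2 against Moderate: payoffs 2.8, 3.7, 2.5 → best response Light.
Mutual best responses: (None, None); (Light, Moderate); (Moderate, Light).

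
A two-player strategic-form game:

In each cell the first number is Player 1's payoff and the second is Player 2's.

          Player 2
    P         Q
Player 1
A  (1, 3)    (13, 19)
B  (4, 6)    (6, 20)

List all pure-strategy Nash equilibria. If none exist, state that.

For each player, find the best response to each opponent profile; mutual best responses are the pure NE.
Player 1 against P: payoffs 1, 4 → best response B.
Player 1 against Q: payoffs 13, 6 → best response A.
Player 2 against A: payoffs 3, 19 → best response Q.
Player 2 against B: payoffs 6, 20 → best response Q.
Mutual best responses: (A, Q).

(A, Q)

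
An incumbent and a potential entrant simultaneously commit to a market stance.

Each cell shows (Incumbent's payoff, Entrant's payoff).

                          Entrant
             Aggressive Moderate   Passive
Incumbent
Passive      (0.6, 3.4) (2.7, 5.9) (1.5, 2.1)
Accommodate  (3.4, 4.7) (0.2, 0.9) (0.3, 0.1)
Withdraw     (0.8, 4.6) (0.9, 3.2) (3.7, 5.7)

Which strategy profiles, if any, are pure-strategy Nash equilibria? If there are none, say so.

Check each profile: it is a Nash equilibrium iff no player can strictly gain by switching unilaterally.
(Passive, Aggressive): Incumbent can switch to Accommodate (0.6 → 3.4). Not NE.
(Passive, Moderate): Incumbent gets 2.7, best alternative 0.9; Entrant gets 5.9, best alternative 3.4. No profitable deviation — NE.
(Passive, Passive): Incumbent can switch to Withdraw (1.5 → 3.7). Not NE.
(Accommodate, Aggressive): Incumbent gets 3.4, best alternative 0.8; Entrant gets 4.7, best alternative 0.9. No profitable deviation — NE.
(Accommodate, Moderate): Incumbent can switch to Passive (0.2 → 2.7). Not NE.
(Accommodate, Passive): Incumbent can switch to Passive (0.3 → 1.5). Not NE.
(Withdraw, Aggressive): Incumbent can switch to Accommodate (0.8 → 3.4). Not NE.
(Withdraw, Moderate): Incumbent can switch to Passive (0.9 → 2.7). Not NE.
(Withdraw, Passive): Incumbent gets 3.7, best alternative 1.5; Entrant gets 5.7, best alternative 4.6. No profitable deviation — NE.

(Passive, Moderate), (Accommodate, Aggressive), (Withdraw, Passive)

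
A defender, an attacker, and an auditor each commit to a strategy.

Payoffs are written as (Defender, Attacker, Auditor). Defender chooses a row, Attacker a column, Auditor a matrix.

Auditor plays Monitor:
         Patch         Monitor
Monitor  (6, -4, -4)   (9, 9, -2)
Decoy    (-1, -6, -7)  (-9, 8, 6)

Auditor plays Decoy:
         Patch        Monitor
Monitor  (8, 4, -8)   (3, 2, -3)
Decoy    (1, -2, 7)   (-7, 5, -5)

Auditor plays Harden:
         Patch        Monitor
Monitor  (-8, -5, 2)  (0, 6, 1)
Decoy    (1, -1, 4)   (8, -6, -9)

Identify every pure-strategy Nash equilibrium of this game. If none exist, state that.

none

(Monitor, Patch, Monitor): Attacker can switch to Monitor (-4 → 9). Not NE.
(Monitor, Patch, Decoy): Auditor can switch to Monitor (-8 → -4). Not NE.
(Monitor, Patch, Harden): Defender can switch to Decoy (-8 → 1). Not NE.
(Monitor, Monitor, Monitor): Auditor can switch to Harden (-2 → 1). Not NE.
(Monitor, Monitor, Decoy): Attacker can switch to Patch (2 → 4). Not NE.
(Monitor, Monitor, Harden): Defender can switch to Decoy (0 → 8). Not NE.
(The remaining 6 profiles each have a profitable deviation by the same check.)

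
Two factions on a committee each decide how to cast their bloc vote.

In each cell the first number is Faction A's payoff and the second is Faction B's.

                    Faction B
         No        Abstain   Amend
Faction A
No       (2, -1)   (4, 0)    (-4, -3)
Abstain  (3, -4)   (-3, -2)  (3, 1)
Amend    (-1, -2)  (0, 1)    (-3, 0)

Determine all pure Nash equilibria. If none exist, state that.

The pure Nash equilibria are (No, Abstain); (Abstain, Amend).

(No, No): Faction A can switch to Abstain (2 → 3). Not NE.
(No, Abstain): Faction A gets 4, best alternative 0; Faction B gets 0, best alternative -1. No profitable deviation — NE.
(No, Amend): Faction A can switch to Abstain (-4 → 3). Not NE.
(Abstain, No): Faction B can switch to Abstain (-4 → -2). Not NE.
(Abstain, Abstain): Faction A can switch to No (-3 → 4). Not NE.
(Abstain, Amend): Faction A gets 3, best alternative -3; Faction B gets 1, best alternative -2. No profitable deviation — NE.
(Amend, No): Faction A can switch to No (-1 → 2). Not NE.
(Amend, Abstain): Faction A can switch to No (0 → 4). Not NE.
(The remaining 1 profile has a profitable deviation by the same check.)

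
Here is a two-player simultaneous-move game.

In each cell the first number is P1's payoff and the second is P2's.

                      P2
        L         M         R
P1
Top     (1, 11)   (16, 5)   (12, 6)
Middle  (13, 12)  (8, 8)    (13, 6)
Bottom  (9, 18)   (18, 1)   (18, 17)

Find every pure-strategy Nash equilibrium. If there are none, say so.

(Middle, L)

(Top, L): P1 can switch to Middle (1 → 13). Not NE.
(Top, M): P1 can switch to Bottom (16 → 18). Not NE.
(Top, R): P1 can switch to Middle (12 → 13). Not NE.
(Middle, L): P1 gets 13, best alternative 9; P2 gets 12, best alternative 8. No profitable deviation — NE.
(Middle, M): P1 can switch to Top (8 → 16). Not NE.
(Middle, R): P1 can switch to Bottom (13 → 18). Not NE.
(Bottom, L): P1 can switch to Middle (9 → 13). Not NE.
(Bottom, M): P2 can switch to L (1 → 18). Not NE.
(Bottom, R): P2 can switch to L (17 → 18). Not NE.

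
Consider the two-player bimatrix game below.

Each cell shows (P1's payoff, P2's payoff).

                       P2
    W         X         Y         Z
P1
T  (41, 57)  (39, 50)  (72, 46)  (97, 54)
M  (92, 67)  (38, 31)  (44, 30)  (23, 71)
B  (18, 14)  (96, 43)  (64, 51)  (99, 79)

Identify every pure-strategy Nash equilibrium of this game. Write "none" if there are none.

Mark each player's best response to every combination of opponents' strategies; a profile where every player is best-responding is a pure Nash equilibrium.
P1 against W: payoffs 41, 92, 18 → best response M.
P1 against X: payoffs 39, 38, 96 → best response B.
P1 against Y: payoffs 72, 44, 64 → best response T.
P1 against Z: payoffs 97, 23, 99 → best response B.
P2 against T: payoffs 57, 50, 46, 54 → best response W.
P2 against M: payoffs 67, 31, 30, 71 → best response Z.
P2 against B: payoffs 14, 43, 51, 79 → best response Z.
Mutual best responses: (B, Z).

Pure NE: (B, Z)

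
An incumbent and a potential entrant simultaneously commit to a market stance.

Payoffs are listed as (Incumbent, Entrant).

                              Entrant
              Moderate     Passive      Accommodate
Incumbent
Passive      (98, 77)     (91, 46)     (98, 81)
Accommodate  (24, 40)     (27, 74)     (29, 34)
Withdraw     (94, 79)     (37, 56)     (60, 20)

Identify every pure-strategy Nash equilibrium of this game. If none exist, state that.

(Passive, Accommodate)

(Passive, Moderate): Entrant can switch to Accommodate (77 → 81). Not NE.
(Passive, Passive): Entrant can switch to Moderate (46 → 77). Not NE.
(Passive, Accommodate): Incumbent gets 98, best alternative 60; Entrant gets 81, best alternative 77. No profitable deviation — NE.
(Accommodate, Moderate): Incumbent can switch to Passive (24 → 98). Not NE.
(Accommodate, Passive): Incumbent can switch to Passive (27 → 91). Not NE.
(Accommodate, Accommodate): Incumbent can switch to Passive (29 → 98). Not NE.
(Withdraw, Moderate): Incumbent can switch to Passive (94 → 98). Not NE.
(Withdraw, Passive): Incumbent can switch to Passive (37 → 91). Not NE.
(Withdraw, Accommodate): Incumbent can switch to Passive (60 → 98). Not NE.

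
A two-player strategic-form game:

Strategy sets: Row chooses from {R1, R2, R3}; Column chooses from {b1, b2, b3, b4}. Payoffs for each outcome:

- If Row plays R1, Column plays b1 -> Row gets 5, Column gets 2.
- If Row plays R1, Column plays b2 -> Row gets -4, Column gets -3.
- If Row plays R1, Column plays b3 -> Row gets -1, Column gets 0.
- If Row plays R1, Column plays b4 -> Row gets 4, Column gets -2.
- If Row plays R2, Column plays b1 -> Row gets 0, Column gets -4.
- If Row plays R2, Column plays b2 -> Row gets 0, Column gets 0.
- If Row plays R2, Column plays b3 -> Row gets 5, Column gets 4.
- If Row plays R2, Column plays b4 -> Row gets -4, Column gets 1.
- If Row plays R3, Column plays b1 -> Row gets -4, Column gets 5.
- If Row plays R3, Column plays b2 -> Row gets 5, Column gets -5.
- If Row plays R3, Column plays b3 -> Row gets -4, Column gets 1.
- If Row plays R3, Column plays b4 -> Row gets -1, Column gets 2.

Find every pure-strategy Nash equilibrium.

The pure Nash equilibria are (R1, b1), (R2, b3).

For each player, find the best response to each opponent profile; mutual best responses are the pure NE.
Row against b1: payoffs 5, 0, -4 → best response R1.
Row against b2: payoffs -4, 0, 5 → best response R3.
Row against b3: payoffs -1, 5, -4 → best response R2.
Row against b4: payoffs 4, -4, -1 → best response R1.
Column against R1: payoffs 2, -3, 0, -2 → best response b1.
Column against R2: payoffs -4, 0, 4, 1 → best response b3.
Column against R3: payoffs 5, -5, 1, 2 → best response b1.
Mutual best responses: (R1, b1); (R2, b3).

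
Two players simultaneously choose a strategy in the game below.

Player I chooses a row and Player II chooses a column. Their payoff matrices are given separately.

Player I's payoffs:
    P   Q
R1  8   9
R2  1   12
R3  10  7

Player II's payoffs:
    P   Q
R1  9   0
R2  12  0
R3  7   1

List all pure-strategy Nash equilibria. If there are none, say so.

Pure NE: (R3, P)

Player I against P: payoffs 8, 1, 10 → best response R3.
Player I against Q: payoffs 9, 12, 7 → best response R2.
Player II against R1: payoffs 9, 0 → best response P.
Player II against R2: payoffs 12, 0 → best response P.
Player II against R3: payoffs 7, 1 → best response P.
Mutual best responses: (R3, P).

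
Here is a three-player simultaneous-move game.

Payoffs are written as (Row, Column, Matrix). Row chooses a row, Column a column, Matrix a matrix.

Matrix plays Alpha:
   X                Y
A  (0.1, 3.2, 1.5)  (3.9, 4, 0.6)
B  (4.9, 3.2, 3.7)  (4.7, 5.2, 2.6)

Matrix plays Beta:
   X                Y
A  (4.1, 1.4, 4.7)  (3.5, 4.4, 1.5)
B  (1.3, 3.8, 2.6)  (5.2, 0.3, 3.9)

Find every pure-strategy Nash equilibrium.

Row against (X, Alpha): payoffs 0.1, 4.9 → best response B.
Row against (X, Beta): payoffs 4.1, 1.3 → best response A.
Row against (Y, Alpha): payoffs 3.9, 4.7 → best response B.
Row against (Y, Beta): payoffs 3.5, 5.2 → best response B.
Column against (A, Alpha): payoffs 3.2, 4 → best response Y.
Column against (A, Beta): payoffs 1.4, 4.4 → best response Y.
Column against (B, Alpha): payoffs 3.2, 5.2 → best response Y.
Column against (B, Beta): payoffs 3.8, 0.3 → best response X.
Matrix against (A, X): payoffs 1.5, 4.7 → best response Beta.
Matrix against (A, Y): payoffs 0.6, 1.5 → best response Beta.
Matrix against (B, X): payoffs 3.7, 2.6 → best response Alpha.
Matrix against (B, Y): payoffs 2.6, 3.9 → best response Beta.
No profile is a mutual best response for all players.

none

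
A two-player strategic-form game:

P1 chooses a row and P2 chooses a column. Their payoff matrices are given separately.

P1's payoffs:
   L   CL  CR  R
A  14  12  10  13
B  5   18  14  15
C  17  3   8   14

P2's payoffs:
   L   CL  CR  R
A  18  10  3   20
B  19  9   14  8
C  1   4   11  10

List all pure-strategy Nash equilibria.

This game has no pure Nash equilibrium.

Mark each player's best response to every combination of opponents' strategies; a profile where every player is best-responding is a pure Nash equilibrium.
P1 against L: payoffs 14, 5, 17 → best response C.
P1 against CL: payoffs 12, 18, 3 → best response B.
P1 against CR: payoffs 10, 14, 8 → best response B.
P1 against R: payoffs 13, 15, 14 → best response B.
P2 against A: payoffs 18, 10, 3, 20 → best response R.
P2 against B: payoffs 19, 9, 14, 8 → best response L.
P2 against C: payoffs 1, 4, 11, 10 → best response CR.
No profile is a mutual best response for all players.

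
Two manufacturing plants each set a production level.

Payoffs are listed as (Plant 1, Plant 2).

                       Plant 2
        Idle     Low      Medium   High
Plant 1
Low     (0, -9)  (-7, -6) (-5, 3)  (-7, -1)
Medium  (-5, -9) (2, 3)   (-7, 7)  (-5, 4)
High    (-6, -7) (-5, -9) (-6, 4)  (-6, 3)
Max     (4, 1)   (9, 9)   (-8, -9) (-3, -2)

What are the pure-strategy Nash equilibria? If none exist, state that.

(Low, Idle): Plant 1 can switch to Max (0 → 4). Not NE.
(Low, Low): Plant 1 can switch to Medium (-7 → 2). Not NE.
(Low, Medium): Plant 1 gets -5, best alternative -6; Plant 2 gets 3, best alternative -1. No profitable deviation — NE.
(Low, High): Plant 1 can switch to Medium (-7 → -5). Not NE.
(Medium, Idle): Plant 1 can switch to Low (-5 → 0). Not NE.
(Medium, Low): Plant 1 can switch to Max (2 → 9). Not NE.
(Medium, Medium): Plant 1 can switch to Low (-7 → -5). Not NE.
(Medium, High): Plant 1 can switch to Max (-5 → -3). Not NE.
(High, Idle): Plant 1 can switch to Low (-6 → 0). Not NE.
(High, Low): Plant 1 can switch to Medium (-5 → 2). Not NE.
(High, Medium): Plant 1 can switch to Low (-6 → -5). Not NE.
(Max, Low): Plant 1 gets 9, best alternative 2; Plant 2 gets 9, best alternative 1. No profitable deviation — NE.
(The remaining 4 profiles each have a profitable deviation by the same check.)

(Low, Medium); (Max, Low)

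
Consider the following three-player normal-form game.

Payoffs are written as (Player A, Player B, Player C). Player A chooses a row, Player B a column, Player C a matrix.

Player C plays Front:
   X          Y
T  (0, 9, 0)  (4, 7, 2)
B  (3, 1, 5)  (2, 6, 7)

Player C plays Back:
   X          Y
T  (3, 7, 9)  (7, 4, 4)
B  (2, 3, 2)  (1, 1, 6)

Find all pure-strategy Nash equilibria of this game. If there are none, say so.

(T, X, Front): Player A can switch to B (0 → 3). Not NE.
(T, X, Back): Player A gets 3, best alternative 2; Player B gets 7, best alternative 4; Player C gets 9, best alternative 0. No profitable deviation — NE.
(T, Y, Front): Player B can switch to X (7 → 9). Not NE.
(T, Y, Back): Player B can switch to X (4 → 7). Not NE.
(B, X, Front): Player B can switch to Y (1 → 6). Not NE.
(B, X, Back): Player A can switch to T (2 → 3). Not NE.
(B, Y, Front): Player A can switch to T (2 → 4). Not NE.
(B, Y, Back): Player A can switch to T (1 → 7). Not NE.

(T, X, Back)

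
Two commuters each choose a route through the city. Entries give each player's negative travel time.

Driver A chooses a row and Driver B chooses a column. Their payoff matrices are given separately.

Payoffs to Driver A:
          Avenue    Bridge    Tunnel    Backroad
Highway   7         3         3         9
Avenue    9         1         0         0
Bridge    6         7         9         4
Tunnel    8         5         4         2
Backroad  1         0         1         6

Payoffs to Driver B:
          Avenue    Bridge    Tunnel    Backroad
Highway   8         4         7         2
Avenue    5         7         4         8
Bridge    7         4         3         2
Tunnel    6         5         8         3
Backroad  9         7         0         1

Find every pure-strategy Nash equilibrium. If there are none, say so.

For each strategy profile, look for a profitable unilateral deviation.
(Highway, Avenue): Driver A can switch to Avenue (7 → 9). Not NE.
(Highway, Bridge): Driver A can switch to Bridge (3 → 7). Not NE.
(Highway, Tunnel): Driver A can switch to Bridge (3 → 9). Not NE.
(Highway, Backroad): Driver B can switch to Avenue (2 → 8). Not NE.
(Avenue, Avenue): Driver B can switch to Bridge (5 → 7). Not NE.
(Avenue, Bridge): Driver A can switch to Highway (1 → 3). Not NE.
(Avenue, Tunnel): Driver A can switch to Highway (0 → 3). Not NE.
(Avenue, Backroad): Driver A can switch to Highway (0 → 9). Not NE.
(The remaining 12 profiles each have a profitable deviation by the same check.)

This game has no pure Nash equilibrium.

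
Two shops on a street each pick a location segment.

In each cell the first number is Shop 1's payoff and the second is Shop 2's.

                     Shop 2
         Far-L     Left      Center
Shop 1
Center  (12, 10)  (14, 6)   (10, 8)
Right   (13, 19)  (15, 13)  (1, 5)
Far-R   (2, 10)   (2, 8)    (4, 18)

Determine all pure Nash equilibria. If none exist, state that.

Shop 1 against Far-L: payoffs 12, 13, 2 → best response Right.
Shop 1 against Left: payoffs 14, 15, 2 → best response Right.
Shop 1 against Center: payoffs 10, 1, 4 → best response Center.
Shop 2 against Center: payoffs 10, 6, 8 → best response Far-L.
Shop 2 against Right: payoffs 19, 13, 5 → best response Far-L.
Shop 2 against Far-R: payoffs 10, 8, 18 → best response Center.
Mutual best responses: (Right, Far-L).

The unique pure-strategy Nash equilibrium is (Right, Far-L).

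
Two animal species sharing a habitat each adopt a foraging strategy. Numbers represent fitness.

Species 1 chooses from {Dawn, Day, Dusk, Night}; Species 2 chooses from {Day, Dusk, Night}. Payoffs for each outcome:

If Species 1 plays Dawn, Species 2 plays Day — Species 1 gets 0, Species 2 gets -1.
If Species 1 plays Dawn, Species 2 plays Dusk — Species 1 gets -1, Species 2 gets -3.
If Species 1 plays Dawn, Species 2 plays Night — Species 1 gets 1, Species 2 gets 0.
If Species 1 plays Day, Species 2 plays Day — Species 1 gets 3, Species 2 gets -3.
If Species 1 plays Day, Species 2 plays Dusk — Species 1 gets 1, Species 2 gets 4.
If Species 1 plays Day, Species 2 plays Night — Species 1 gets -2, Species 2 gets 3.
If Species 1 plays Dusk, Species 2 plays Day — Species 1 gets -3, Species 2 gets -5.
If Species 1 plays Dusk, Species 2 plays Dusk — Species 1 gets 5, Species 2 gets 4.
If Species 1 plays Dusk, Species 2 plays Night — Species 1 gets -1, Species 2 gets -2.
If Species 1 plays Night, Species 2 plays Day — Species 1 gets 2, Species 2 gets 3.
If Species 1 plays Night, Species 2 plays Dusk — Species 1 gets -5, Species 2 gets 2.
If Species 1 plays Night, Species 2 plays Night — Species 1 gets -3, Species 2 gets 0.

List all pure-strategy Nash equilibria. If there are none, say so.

Species 1 against Day: payoffs 0, 3, -3, 2 → best response Day.
Species 1 against Dusk: payoffs -1, 1, 5, -5 → best response Dusk.
Species 1 against Night: payoffs 1, -2, -1, -3 → best response Dawn.
Species 2 against Dawn: payoffs -1, -3, 0 → best response Night.
Species 2 against Day: payoffs -3, 4, 3 → best response Dusk.
Species 2 against Dusk: payoffs -5, 4, -2 → best response Dusk.
Species 2 against Night: payoffs 3, 2, 0 → best response Day.
Mutual best responses: (Dawn, Night); (Dusk, Dusk).

Pure-strategy Nash equilibria: (Dawn, Night); (Dusk, Dusk)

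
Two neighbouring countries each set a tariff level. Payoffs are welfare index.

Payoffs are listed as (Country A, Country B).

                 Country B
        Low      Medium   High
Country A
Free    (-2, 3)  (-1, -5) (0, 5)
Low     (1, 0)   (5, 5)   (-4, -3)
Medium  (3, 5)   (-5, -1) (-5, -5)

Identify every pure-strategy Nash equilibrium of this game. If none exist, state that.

(Free, Low): Country A can switch to Low (-2 → 1). Not NE.
(Free, Medium): Country A can switch to Low (-1 → 5). Not NE.
(Free, High): Country A gets 0, best alternative -4; Country B gets 5, best alternative 3. No profitable deviation — NE.
(Low, Low): Country A can switch to Medium (1 → 3). Not NE.
(Low, Medium): Country A gets 5, best alternative -1; Country B gets 5, best alternative 0. No profitable deviation — NE.
(Low, High): Country A can switch to Free (-4 → 0). Not NE.
(Medium, Low): Country A gets 3, best alternative 1; Country B gets 5, best alternative -1. No profitable deviation — NE.
(Medium, Medium): Country A can switch to Free (-5 → -1). Not NE.
(Medium, High): Country A can switch to Free (-5 → 0). Not NE.

(Free, High); (Low, Medium); (Medium, Low)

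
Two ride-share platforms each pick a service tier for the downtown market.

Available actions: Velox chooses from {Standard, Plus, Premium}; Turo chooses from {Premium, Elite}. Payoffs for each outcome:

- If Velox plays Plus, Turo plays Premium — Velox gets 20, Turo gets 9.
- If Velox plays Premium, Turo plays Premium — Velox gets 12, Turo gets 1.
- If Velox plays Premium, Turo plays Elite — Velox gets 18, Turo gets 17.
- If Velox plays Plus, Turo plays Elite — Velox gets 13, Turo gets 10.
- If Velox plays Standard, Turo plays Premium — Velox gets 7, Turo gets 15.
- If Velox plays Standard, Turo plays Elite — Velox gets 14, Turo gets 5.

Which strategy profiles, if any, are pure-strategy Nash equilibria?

(Premium, Elite)

Velox against Premium: payoffs 7, 20, 12 → best response Plus.
Velox against Elite: payoffs 14, 13, 18 → best response Premium.
Turo against Standard: payoffs 15, 5 → best response Premium.
Turo against Plus: payoffs 9, 10 → best response Elite.
Turo against Premium: payoffs 1, 17 → best response Elite.
Mutual best responses: (Premium, Elite).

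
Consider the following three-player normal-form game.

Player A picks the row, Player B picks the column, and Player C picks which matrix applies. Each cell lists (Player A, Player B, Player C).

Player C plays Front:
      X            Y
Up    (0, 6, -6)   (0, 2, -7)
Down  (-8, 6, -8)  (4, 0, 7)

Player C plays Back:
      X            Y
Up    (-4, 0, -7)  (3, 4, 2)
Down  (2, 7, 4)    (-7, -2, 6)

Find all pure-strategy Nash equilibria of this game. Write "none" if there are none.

(Up, X, Front), (Up, Y, Back), (Down, X, Back)

Player A against (X, Front): payoffs 0, -8 → best response Up.
Player A against (X, Back): payoffs -4, 2 → best response Down.
Player A against (Y, Front): payoffs 0, 4 → best response Down.
Player A against (Y, Back): payoffs 3, -7 → best response Up.
Player B against (Up, Front): payoffs 6, 2 → best response X.
Player B against (Up, Back): payoffs 0, 4 → best response Y.
Player B against (Down, Front): payoffs 6, 0 → best response X.
Player B against (Down, Back): payoffs 7, -2 → best response X.
Player C against (Up, X): payoffs -6, -7 → best response Front.
Player C against (Up, Y): payoffs -7, 2 → best response Back.
Player C against (Down, X): payoffs -8, 4 → best response Back.
Player C against (Down, Y): payoffs 7, 6 → best response Front.
Mutual best responses: (Up, X, Front); (Up, Y, Back); (Down, X, Back).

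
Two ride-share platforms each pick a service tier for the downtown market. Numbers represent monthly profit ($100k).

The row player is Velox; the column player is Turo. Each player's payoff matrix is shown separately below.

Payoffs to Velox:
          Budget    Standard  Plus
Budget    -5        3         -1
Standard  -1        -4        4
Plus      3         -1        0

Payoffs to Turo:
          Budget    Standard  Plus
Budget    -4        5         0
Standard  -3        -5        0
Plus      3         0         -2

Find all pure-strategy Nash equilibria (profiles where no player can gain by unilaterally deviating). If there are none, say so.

Velox against Budget: payoffs -5, -1, 3 → best response Plus.
Velox against Standard: payoffs 3, -4, -1 → best response Budget.
Velox against Plus: payoffs -1, 4, 0 → best response Standard.
Turo against Budget: payoffs -4, 5, 0 → best response Standard.
Turo against Standard: payoffs -3, -5, 0 → best response Plus.
Turo against Plus: payoffs 3, 0, -2 → best response Budget.
Mutual best responses: (Budget, Standard); (Standard, Plus); (Plus, Budget).

(Budget, Standard), (Standard, Plus), (Plus, Budget)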